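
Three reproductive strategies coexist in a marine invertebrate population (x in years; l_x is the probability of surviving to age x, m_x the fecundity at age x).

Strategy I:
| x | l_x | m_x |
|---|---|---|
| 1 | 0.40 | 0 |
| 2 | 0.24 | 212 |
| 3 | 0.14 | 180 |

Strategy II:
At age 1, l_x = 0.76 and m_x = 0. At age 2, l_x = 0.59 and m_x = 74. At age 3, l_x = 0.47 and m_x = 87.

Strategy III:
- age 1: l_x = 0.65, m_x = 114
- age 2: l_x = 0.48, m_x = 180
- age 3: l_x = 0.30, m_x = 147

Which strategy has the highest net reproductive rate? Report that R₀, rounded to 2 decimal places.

204.60

Strategy I: R₀ = 0.40×0 + 0.24×212 + 0.14×180 = 76.0800
Strategy II: R₀ = 0.76×0 + 0.59×74 + 0.47×87 = 84.5500
Strategy III: R₀ = 0.65×114 + 0.48×180 + 0.30×147 = 204.6000
Highest R₀: strategy III with 204.6000.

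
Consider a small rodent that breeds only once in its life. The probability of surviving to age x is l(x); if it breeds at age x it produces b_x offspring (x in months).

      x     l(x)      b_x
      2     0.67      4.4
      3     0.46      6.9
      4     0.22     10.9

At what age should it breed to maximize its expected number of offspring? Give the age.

Expected offspring if breeding at age x = l(x) × b_x:
  age 2: 0.67 × 4.4 = 2.948
  age 3: 0.46 × 6.9 = 3.174
  age 4: 0.22 × 10.9 = 2.398
Maximum at age 3 (3.174).

3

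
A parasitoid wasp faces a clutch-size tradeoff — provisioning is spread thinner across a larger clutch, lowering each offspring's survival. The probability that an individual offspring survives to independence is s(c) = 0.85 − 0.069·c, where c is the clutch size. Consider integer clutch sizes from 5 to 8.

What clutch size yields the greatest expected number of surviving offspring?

Expected surviving offspring = c × s(c):
  c=5: 5 × 0.505 = 2.525
  c=6: 6 × 0.436 = 2.616
  c=7: 7 × 0.367 = 2.569
  c=8: 8 × 0.298 = 2.384
Maximum at c = 6 (2.616 surviving offspring).

6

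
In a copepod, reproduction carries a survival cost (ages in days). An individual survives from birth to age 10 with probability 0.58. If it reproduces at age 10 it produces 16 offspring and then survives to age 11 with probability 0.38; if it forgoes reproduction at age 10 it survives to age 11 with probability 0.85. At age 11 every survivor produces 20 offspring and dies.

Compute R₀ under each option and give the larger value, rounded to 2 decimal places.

breed at age 10: R₀ = 0.58 × (16 + 0.38 × 20) = 0.58 × 23.6000 = 13.6880
delay to age 11: R₀ = 0.58 × (0.85 × 20) = 0.58 × 17.0000 = 9.8600
Higher: breed at age 10 (13.6880).

13.69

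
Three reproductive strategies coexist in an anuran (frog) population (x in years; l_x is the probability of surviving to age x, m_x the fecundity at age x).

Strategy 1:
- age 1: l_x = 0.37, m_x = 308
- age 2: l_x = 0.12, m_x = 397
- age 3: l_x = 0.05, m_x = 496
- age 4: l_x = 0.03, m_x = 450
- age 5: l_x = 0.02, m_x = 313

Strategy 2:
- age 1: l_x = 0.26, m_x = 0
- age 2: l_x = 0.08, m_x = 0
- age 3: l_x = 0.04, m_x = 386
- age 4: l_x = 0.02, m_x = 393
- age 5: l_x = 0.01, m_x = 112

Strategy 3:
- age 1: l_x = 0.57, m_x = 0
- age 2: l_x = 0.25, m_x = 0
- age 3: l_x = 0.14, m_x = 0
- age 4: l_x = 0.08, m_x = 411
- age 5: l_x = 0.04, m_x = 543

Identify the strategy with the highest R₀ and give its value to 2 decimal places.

206.16

Strategy 1: R₀ = 0.37×308 + 0.12×397 + 0.05×496 + 0.03×450 + 0.02×313 = 206.1600
Strategy 2: R₀ = 0.26×0 + 0.08×0 + 0.04×386 + 0.02×393 + 0.01×112 = 24.4200
Strategy 3: R₀ = 0.57×0 + 0.25×0 + 0.14×0 + 0.08×411 + 0.04×543 = 54.6000
Highest R₀: strategy 1 with 206.1600.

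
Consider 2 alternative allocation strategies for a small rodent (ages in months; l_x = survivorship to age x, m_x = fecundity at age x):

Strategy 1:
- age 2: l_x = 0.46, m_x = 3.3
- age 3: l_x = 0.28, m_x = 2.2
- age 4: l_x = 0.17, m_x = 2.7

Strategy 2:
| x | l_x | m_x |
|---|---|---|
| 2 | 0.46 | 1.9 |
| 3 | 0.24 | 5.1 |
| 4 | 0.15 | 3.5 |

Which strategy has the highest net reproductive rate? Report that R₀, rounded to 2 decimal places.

2.62

Strategy 1: R₀ = 0.46×3.3 + 0.28×2.2 + 0.17×2.7 = 2.5930
Strategy 2: R₀ = 0.46×1.9 + 0.24×5.1 + 0.15×3.5 = 2.6230
Highest R₀: strategy 2 with 2.6230.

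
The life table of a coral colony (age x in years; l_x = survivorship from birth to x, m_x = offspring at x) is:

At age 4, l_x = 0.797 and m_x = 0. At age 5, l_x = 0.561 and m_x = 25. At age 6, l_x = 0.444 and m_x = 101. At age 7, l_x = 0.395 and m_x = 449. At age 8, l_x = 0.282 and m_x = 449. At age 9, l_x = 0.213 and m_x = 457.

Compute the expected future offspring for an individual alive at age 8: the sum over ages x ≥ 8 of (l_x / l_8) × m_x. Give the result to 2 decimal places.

l_8 = 0.282. Conditional survival from age 8 to x is l_x / l_8.
  x=8: (0.282/0.282) × 449 = 449.0000
  x=9: (0.213/0.282) × 457 = 345.1809
Sum = 449.0000 + 345.1809 = 794.1809

794.18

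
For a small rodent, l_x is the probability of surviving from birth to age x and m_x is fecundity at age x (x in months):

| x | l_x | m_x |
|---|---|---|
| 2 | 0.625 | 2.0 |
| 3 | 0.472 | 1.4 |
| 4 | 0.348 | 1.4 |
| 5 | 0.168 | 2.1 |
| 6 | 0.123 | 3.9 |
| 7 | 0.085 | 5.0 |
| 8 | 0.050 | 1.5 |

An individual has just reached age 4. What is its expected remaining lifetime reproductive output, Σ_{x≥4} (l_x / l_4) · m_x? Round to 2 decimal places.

5.23

l_4 = 0.348. Conditional survival from age 4 to x is l_x / l_4.
  x=4: (0.348/0.348) × 1.4 = 1.4000
  x=5: (0.168/0.348) × 2.1 = 1.0138
  x=6: (0.123/0.348) × 3.9 = 1.3784
  x=7: (0.085/0.348) × 5.0 = 1.2213
  x=8: (0.050/0.348) × 1.5 = 0.2155
Sum = 1.4000 + 1.0138 + 1.3784 + 1.2213 + 0.2155 = 5.2290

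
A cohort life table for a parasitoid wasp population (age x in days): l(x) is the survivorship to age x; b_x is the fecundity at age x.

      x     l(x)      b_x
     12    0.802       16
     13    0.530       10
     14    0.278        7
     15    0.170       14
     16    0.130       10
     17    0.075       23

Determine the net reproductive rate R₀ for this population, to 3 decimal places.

R₀ = Σ l(x) b_x:
  age 12: 0.802 × 16 = 12.8320
  age 13: 0.530 × 10 = 5.3000
  age 14: 0.278 × 7 = 1.9460
  age 15: 0.170 × 14 = 2.3800
  age 16: 0.130 × 10 = 1.3000
  age 17: 0.075 × 23 = 1.7250
R₀ = 12.8320 + 5.3000 + 1.9460 + 2.3800 + 1.3000 + 1.7250 = 25.4830

25.483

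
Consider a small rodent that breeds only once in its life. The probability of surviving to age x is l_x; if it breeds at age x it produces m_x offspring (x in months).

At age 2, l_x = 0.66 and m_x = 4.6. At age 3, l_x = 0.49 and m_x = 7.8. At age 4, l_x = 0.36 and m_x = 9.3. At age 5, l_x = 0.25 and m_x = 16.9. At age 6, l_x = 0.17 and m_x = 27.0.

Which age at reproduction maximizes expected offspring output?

Expected offspring if breeding at age x = l_x × m_x:
  age 2: 0.66 × 4.6 = 3.036
  age 3: 0.49 × 7.8 = 3.822
  age 4: 0.36 × 9.3 = 3.348
  age 5: 0.25 × 16.9 = 4.225
  age 6: 0.17 × 27.0 = 4.590
Maximum at age 6 (4.590).

6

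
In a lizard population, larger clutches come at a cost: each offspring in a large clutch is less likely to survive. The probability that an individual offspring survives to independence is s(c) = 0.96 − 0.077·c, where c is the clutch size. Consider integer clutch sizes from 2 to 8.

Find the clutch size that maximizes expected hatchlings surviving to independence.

6

Expected hatchlings surviving to independence = c × s(c):
  c=2: 2 × 0.806 = 1.612
  c=3: 3 × 0.729 = 2.187
  c=4: 4 × 0.652 = 2.608
  c=5: 5 × 0.575 = 2.875
  c=6: 6 × 0.498 = 2.988
  c=7: 7 × 0.421 = 2.947
  c=8: 8 × 0.344 = 2.752
Maximum at c = 6 (2.988 hatchlings surviving to independence).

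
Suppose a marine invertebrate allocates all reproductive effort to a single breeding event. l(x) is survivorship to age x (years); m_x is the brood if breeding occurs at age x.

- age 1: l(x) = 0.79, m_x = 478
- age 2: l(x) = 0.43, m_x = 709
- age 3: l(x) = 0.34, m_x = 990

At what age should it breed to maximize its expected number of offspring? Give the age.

Expected offspring if breeding at age x = l(x) × m_x:
  age 1: 0.79 × 478 = 377.620
  age 2: 0.43 × 709 = 304.870
  age 3: 0.34 × 990 = 336.600
Maximum at age 1 (377.620).

1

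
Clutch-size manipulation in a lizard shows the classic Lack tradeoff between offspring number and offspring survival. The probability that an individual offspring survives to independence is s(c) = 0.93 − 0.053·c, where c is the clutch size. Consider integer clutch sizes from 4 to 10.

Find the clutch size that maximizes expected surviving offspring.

9

Expected surviving offspring = c × s(c):
  c=4: 4 × 0.718 = 2.872
  c=5: 5 × 0.665 = 3.325
  c=6: 6 × 0.612 = 3.672
  c=7: 7 × 0.559 = 3.913
  c=8: 8 × 0.506 = 4.048
  c=9: 9 × 0.453 = 4.077
  c=10: 10 × 0.400 = 4.000
Maximum at c = 9 (4.077 surviving offspring).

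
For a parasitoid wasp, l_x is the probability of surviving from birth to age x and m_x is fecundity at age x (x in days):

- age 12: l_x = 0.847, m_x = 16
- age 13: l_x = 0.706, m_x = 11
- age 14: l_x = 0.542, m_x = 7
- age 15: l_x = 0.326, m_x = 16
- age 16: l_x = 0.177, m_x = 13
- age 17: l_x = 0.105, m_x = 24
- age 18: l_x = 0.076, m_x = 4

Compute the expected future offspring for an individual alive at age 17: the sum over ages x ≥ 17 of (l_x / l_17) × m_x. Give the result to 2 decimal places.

26.90

l_17 = 0.105. Conditional survival from age 17 to x is l_x / l_17.
  x=17: (0.105/0.105) × 24 = 24.0000
  x=18: (0.076/0.105) × 4 = 2.8952
Sum = 24.0000 + 2.8952 = 26.8952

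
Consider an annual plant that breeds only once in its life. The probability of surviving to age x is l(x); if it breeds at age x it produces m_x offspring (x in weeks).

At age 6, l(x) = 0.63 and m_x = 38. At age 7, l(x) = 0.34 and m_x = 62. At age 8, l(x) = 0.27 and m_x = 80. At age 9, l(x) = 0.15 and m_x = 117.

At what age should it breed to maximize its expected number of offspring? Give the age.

6

Expected offspring if breeding at age x = l(x) × m_x:
  age 6: 0.63 × 38 = 23.940
  age 7: 0.34 × 62 = 21.080
  age 8: 0.27 × 80 = 21.600
  age 9: 0.15 × 117 = 17.550
Maximum at age 6 (23.940).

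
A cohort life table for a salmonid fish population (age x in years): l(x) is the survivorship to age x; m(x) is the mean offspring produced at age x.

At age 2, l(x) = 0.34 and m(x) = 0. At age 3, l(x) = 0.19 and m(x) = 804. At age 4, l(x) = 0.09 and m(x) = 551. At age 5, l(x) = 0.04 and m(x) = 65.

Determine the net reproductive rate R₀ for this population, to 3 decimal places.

R₀ = Σ l(x) m(x):
  age 2: 0.34 × 0 = 0.0000
  age 3: 0.19 × 804 = 152.7600
  age 4: 0.09 × 551 = 49.5900
  age 5: 0.04 × 65 = 2.6000
R₀ = 0.0000 + 152.7600 + 49.5900 + 2.6000 = 204.9500

204.950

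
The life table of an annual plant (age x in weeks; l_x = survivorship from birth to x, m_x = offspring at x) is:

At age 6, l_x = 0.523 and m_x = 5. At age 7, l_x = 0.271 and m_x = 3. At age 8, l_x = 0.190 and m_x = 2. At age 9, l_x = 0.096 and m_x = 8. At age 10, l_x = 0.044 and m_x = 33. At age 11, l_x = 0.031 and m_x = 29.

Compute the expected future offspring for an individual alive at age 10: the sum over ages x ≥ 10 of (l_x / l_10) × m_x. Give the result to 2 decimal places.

l_10 = 0.044. Conditional survival from age 10 to x is l_x / l_10.
  x=10: (0.044/0.044) × 33 = 33.0000
  x=11: (0.031/0.044) × 29 = 20.4318
Sum = 33.0000 + 20.4318 = 53.4318

53.43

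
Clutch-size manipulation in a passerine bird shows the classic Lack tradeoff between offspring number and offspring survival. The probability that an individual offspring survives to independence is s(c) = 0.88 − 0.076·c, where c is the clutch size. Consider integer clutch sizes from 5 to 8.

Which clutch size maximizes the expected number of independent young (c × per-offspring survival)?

Expected independent young = c × s(c):
  c=5: 5 × 0.500 = 2.500
  c=6: 6 × 0.424 = 2.544
  c=7: 7 × 0.348 = 2.436
  c=8: 8 × 0.272 = 2.176
Maximum at c = 6 (2.544 independent young).

6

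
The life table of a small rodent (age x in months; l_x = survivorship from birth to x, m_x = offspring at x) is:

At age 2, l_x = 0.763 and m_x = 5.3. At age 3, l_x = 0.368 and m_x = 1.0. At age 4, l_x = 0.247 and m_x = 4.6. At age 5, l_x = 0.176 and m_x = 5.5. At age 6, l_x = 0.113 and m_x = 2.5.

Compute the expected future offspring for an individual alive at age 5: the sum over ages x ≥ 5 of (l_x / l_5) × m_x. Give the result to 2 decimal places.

7.11

l_5 = 0.176. Conditional survival from age 5 to x is l_x / l_5.
  x=5: (0.176/0.176) × 5.5 = 5.5000
  x=6: (0.113/0.176) × 2.5 = 1.6051
Sum = 5.5000 + 1.6051 = 7.1051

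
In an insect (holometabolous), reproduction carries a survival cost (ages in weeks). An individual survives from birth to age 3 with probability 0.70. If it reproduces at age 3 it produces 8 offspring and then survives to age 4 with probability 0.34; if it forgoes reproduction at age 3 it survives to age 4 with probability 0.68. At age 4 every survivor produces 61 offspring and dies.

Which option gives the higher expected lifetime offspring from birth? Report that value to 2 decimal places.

breed at age 3: R₀ = 0.70 × (8 + 0.34 × 61) = 0.70 × 28.7400 = 20.1180
delay to age 4: R₀ = 0.70 × (0.68 × 61) = 0.70 × 41.4800 = 29.0360
Higher: delay to age 4 (29.0360).

29.04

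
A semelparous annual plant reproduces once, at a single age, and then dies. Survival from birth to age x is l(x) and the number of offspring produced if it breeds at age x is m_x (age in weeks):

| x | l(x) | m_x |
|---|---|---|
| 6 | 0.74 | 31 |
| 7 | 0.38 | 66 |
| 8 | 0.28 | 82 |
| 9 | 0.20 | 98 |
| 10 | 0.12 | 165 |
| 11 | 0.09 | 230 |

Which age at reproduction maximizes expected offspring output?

Expected offspring if breeding at age x = l(x) × m_x:
  age 6: 0.74 × 31 = 22.940
  age 7: 0.38 × 66 = 25.080
  age 8: 0.28 × 82 = 22.960
  age 9: 0.20 × 98 = 19.600
  age 10: 0.12 × 165 = 19.800
  age 11: 0.09 × 230 = 20.700
Maximum at age 7 (25.080).

7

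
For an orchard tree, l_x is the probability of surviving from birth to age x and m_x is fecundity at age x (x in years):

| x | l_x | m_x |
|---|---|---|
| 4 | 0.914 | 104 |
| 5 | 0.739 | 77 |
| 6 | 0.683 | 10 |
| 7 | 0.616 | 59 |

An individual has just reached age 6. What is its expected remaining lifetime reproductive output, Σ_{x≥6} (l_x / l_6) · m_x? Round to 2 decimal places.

l_6 = 0.683. Conditional survival from age 6 to x is l_x / l_6.
  x=6: (0.683/0.683) × 10 = 10.0000
  x=7: (0.616/0.683) × 59 = 53.2123
Sum = 10.0000 + 53.2123 = 63.2123

63.21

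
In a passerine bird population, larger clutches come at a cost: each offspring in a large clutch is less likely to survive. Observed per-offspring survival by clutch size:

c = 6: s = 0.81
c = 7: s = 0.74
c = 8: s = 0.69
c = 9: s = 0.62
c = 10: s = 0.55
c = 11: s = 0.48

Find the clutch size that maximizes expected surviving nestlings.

Expected surviving nestlings = c × s(c):
  c=6: 6 × 0.81 = 4.860
  c=7: 7 × 0.74 = 5.180
  c=8: 8 × 0.69 = 5.520
  c=9: 9 × 0.62 = 5.580
  c=10: 10 × 0.55 = 5.500
  c=11: 11 × 0.48 = 5.280
Maximum at c = 9 (5.580 surviving nestlings).

9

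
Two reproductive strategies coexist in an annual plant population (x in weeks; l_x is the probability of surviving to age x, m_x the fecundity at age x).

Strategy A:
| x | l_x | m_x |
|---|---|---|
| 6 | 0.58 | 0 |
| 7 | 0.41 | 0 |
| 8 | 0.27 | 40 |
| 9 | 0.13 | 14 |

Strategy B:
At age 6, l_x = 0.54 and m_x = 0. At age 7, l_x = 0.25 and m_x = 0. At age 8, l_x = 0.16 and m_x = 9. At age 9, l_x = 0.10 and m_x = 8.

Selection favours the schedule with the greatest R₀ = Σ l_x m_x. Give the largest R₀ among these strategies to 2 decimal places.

12.62

Strategy A: R₀ = 0.58×0 + 0.41×0 + 0.27×40 + 0.13×14 = 12.6200
Strategy B: R₀ = 0.54×0 + 0.25×0 + 0.16×9 + 0.10×8 = 2.2400
Highest R₀: strategy A with 12.6200.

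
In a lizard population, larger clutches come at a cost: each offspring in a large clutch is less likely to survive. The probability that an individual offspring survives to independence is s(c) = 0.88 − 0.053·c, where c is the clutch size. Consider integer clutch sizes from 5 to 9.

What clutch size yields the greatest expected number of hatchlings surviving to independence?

8

Expected hatchlings surviving to independence = c × s(c):
  c=5: 5 × 0.615 = 3.075
  c=6: 6 × 0.562 = 3.372
  c=7: 7 × 0.509 = 3.563
  c=8: 8 × 0.456 = 3.648
  c=9: 9 × 0.403 = 3.627
Maximum at c = 8 (3.648 hatchlings surviving to independence).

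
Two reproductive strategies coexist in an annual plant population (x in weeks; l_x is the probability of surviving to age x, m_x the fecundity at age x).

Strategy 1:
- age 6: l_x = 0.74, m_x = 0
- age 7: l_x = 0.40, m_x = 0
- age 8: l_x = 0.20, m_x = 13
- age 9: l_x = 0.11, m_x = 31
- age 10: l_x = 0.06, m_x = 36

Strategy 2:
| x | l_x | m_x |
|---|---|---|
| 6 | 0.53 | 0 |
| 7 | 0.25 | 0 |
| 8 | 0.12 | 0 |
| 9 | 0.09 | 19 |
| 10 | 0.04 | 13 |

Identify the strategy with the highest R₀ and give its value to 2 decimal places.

8.17

Strategy 1: R₀ = 0.74×0 + 0.40×0 + 0.20×13 + 0.11×31 + 0.06×36 = 8.1700
Strategy 2: R₀ = 0.53×0 + 0.25×0 + 0.12×0 + 0.09×19 + 0.04×13 = 2.2300
Highest R₀: strategy 1 with 8.1700.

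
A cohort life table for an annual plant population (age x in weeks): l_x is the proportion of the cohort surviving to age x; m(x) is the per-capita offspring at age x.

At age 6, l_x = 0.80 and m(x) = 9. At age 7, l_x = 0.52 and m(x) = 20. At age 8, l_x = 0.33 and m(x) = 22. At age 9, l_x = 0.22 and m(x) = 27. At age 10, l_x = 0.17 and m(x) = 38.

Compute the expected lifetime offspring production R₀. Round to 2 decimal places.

37.26

R₀ = Σ l_x m(x):
  age 6: 0.80 × 9 = 7.2000
  age 7: 0.52 × 20 = 10.4000
  age 8: 0.33 × 22 = 7.2600
  age 9: 0.22 × 27 = 5.9400
  age 10: 0.17 × 38 = 6.4600
R₀ = 7.2000 + 10.4000 + 7.2600 + 5.9400 + 6.4600 = 37.2600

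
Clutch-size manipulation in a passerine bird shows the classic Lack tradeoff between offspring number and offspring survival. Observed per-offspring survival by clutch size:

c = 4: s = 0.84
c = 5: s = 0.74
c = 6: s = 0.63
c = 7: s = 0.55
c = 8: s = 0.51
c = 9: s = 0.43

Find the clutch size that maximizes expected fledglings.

Expected fledglings = c × s(c):
  c=4: 4 × 0.84 = 3.360
  c=5: 5 × 0.74 = 3.700
  c=6: 6 × 0.63 = 3.780
  c=7: 7 × 0.55 = 3.850
  c=8: 8 × 0.51 = 4.080
  c=9: 9 × 0.43 = 3.870
Maximum at c = 8 (4.080 fledglings).

8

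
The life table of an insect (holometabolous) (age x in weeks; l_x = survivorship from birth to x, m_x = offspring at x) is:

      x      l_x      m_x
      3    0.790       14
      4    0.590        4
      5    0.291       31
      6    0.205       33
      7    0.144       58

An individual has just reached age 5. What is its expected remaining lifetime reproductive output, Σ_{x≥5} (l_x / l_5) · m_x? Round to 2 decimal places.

l_5 = 0.291. Conditional survival from age 5 to x is l_x / l_5.
  x=5: (0.291/0.291) × 31 = 31.0000
  x=6: (0.205/0.291) × 33 = 23.2474
  x=7: (0.144/0.291) × 58 = 28.7010
Sum = 31.0000 + 23.2474 + 28.7010 = 82.9485

82.95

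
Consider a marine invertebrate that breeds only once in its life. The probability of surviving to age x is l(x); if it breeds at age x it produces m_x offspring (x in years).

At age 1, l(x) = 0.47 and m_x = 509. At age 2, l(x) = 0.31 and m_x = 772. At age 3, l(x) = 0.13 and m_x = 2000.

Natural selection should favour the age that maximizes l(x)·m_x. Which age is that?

3

Expected offspring if breeding at age x = l(x) × m_x:
  age 1: 0.47 × 509 = 239.230
  age 2: 0.31 × 772 = 239.320
  age 3: 0.13 × 2000 = 260.000
Maximum at age 3 (260.000).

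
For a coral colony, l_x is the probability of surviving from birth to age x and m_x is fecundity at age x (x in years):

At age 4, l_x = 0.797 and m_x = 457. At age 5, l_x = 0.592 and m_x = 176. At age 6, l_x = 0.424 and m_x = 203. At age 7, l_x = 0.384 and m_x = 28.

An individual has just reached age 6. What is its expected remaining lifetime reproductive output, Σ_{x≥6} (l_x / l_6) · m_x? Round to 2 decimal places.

228.36

l_6 = 0.424. Conditional survival from age 6 to x is l_x / l_6.
  x=6: (0.424/0.424) × 203 = 203.0000
  x=7: (0.384/0.424) × 28 = 25.3585
Sum = 203.0000 + 25.3585 = 228.3585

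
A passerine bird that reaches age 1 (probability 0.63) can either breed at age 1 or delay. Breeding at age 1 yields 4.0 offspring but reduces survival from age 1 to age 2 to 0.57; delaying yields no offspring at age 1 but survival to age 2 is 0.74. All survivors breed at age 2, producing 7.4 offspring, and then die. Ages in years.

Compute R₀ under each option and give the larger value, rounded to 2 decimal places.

breed at age 1: R₀ = 0.63 × (4.0 + 0.57 × 7.4) = 0.63 × 8.2180 = 5.1773
delay to age 2: R₀ = 0.63 × (0.74 × 7.4) = 0.63 × 5.4760 = 3.4499
Higher: breed at age 1 (5.1773).

5.18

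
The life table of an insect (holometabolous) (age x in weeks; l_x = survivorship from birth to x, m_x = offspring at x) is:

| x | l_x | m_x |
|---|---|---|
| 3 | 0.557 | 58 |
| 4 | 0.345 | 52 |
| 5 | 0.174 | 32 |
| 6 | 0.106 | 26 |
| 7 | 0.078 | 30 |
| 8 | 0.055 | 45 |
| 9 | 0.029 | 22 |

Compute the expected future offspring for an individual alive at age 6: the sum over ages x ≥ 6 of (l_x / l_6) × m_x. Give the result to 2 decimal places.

77.44

l_6 = 0.106. Conditional survival from age 6 to x is l_x / l_6.
  x=6: (0.106/0.106) × 26 = 26.0000
  x=7: (0.078/0.106) × 30 = 22.0755
  x=8: (0.055/0.106) × 45 = 23.3491
  x=9: (0.029/0.106) × 22 = 6.0189
Sum = 26.0000 + 22.0755 + 23.3491 + 6.0189 = 77.4434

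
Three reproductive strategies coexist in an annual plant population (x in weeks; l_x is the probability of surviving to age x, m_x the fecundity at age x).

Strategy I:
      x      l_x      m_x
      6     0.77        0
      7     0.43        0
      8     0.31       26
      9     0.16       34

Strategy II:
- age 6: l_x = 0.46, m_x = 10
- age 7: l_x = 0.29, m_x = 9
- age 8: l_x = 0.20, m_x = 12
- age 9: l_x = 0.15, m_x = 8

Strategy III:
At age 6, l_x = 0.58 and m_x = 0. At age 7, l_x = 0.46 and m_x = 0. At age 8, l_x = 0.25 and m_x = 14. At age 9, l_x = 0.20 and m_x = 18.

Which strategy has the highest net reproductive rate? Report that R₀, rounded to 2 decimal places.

13.50

Strategy I: R₀ = 0.77×0 + 0.43×0 + 0.31×26 + 0.16×34 = 13.5000
Strategy II: R₀ = 0.46×10 + 0.29×9 + 0.20×12 + 0.15×8 = 10.8100
Strategy III: R₀ = 0.58×0 + 0.46×0 + 0.25×14 + 0.20×18 = 7.1000
Highest R₀: strategy I with 13.5000.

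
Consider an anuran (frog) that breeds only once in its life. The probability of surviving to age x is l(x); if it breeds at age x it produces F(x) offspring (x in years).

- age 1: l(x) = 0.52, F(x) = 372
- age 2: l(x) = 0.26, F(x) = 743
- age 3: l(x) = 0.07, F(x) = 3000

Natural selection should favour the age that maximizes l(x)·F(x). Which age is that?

Expected offspring if breeding at age x = l(x) × F(x):
  age 1: 0.52 × 372 = 193.440
  age 2: 0.26 × 743 = 193.180
  age 3: 0.07 × 3000 = 210.000
Maximum at age 3 (210.000).

3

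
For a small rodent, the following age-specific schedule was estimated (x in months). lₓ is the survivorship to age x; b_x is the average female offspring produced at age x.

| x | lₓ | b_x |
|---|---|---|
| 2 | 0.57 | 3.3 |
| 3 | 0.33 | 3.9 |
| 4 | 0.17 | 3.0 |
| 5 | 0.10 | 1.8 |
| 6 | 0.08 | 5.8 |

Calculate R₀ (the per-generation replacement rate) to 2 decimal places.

R₀ = Σ lₓ b_x:
  age 2: 0.57 × 3.3 = 1.8810
  age 3: 0.33 × 3.9 = 1.2870
  age 4: 0.17 × 3.0 = 0.5100
  age 5: 0.10 × 1.8 = 0.1800
  age 6: 0.08 × 5.8 = 0.4640
R₀ = 1.8810 + 1.2870 + 0.5100 + 0.1800 + 0.4640 = 4.3220

4.32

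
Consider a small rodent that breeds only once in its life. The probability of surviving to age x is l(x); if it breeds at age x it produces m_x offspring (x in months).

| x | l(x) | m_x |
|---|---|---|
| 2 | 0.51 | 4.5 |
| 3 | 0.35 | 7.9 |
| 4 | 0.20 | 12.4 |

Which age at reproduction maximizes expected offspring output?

Expected offspring if breeding at age x = l(x) × m_x:
  age 2: 0.51 × 4.5 = 2.295
  age 3: 0.35 × 7.9 = 2.765
  age 4: 0.20 × 12.4 = 2.480
Maximum at age 3 (2.765).

3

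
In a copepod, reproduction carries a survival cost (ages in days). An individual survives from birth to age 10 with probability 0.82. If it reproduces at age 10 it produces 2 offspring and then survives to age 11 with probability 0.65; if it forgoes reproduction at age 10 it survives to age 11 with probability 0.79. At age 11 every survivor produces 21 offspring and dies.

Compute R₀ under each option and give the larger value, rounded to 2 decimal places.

breed at age 10: R₀ = 0.82 × (2 + 0.65 × 21) = 0.82 × 15.6500 = 12.8330
delay to age 11: R₀ = 0.82 × (0.79 × 21) = 0.82 × 16.5900 = 13.6038
Higher: delay to age 11 (13.6038).

13.60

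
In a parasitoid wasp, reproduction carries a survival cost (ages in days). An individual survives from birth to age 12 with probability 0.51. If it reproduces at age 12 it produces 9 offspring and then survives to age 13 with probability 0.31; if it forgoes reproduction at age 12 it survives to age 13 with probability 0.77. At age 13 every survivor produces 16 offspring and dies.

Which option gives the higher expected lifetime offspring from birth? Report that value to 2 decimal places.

breed at age 12: R₀ = 0.51 × (9 + 0.31 × 16) = 0.51 × 13.9600 = 7.1196
delay to age 13: R₀ = 0.51 × (0.77 × 16) = 0.51 × 12.3200 = 6.2832
Higher: breed at age 12 (7.1196).

7.12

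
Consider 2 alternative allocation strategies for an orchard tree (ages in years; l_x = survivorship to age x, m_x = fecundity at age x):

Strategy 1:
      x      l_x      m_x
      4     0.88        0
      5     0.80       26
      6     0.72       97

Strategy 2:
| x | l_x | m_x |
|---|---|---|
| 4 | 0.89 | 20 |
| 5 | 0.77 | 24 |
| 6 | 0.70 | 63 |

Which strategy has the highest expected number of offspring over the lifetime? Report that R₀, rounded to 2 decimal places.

90.64

Strategy 1: R₀ = 0.88×0 + 0.80×26 + 0.72×97 = 90.6400
Strategy 2: R₀ = 0.89×20 + 0.77×24 + 0.70×63 = 80.3800
Highest R₀: strategy 1 with 90.6400.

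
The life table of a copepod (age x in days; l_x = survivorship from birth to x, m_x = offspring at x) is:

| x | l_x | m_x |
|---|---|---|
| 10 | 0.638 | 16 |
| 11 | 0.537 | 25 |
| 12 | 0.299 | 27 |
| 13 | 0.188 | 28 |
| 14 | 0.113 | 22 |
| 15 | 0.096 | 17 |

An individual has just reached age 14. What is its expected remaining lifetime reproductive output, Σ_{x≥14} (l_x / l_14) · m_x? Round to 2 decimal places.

36.44

l_14 = 0.113. Conditional survival from age 14 to x is l_x / l_14.
  x=14: (0.113/0.113) × 22 = 22.0000
  x=15: (0.096/0.113) × 17 = 14.4425
Sum = 22.0000 + 14.4425 = 36.4425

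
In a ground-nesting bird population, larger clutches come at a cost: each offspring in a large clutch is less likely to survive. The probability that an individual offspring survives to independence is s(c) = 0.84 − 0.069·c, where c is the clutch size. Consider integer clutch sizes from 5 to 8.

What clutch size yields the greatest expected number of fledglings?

Expected fledglings = c × s(c):
  c=5: 5 × 0.495 = 2.475
  c=6: 6 × 0.426 = 2.556
  c=7: 7 × 0.357 = 2.499
  c=8: 8 × 0.288 = 2.304
Maximum at c = 6 (2.556 fledglings).

6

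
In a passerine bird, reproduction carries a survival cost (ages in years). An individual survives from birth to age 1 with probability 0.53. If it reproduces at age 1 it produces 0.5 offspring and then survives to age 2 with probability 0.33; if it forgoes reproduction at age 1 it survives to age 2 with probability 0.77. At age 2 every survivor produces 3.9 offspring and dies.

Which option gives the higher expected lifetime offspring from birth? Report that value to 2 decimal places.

1.59

breed at age 1: R₀ = 0.53 × (0.5 + 0.33 × 3.9) = 0.53 × 1.7870 = 0.9471
delay to age 2: R₀ = 0.53 × (0.77 × 3.9) = 0.53 × 3.0030 = 1.5916
Higher: delay to age 2 (1.5916).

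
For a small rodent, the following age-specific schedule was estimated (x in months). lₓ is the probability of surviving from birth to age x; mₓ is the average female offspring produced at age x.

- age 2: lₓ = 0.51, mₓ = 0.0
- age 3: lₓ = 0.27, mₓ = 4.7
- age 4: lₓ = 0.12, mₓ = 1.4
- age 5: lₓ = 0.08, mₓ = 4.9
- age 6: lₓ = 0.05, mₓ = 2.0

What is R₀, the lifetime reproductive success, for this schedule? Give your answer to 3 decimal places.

1.929

R₀ = Σ lₓ mₓ:
  age 2: 0.51 × 0.0 = 0.0000
  age 3: 0.27 × 4.7 = 1.2690
  age 4: 0.12 × 1.4 = 0.1680
  age 5: 0.08 × 4.9 = 0.3920
  age 6: 0.05 × 2.0 = 0.1000
R₀ = 0.0000 + 1.2690 + 0.1680 + 0.3920 + 0.1000 = 1.9290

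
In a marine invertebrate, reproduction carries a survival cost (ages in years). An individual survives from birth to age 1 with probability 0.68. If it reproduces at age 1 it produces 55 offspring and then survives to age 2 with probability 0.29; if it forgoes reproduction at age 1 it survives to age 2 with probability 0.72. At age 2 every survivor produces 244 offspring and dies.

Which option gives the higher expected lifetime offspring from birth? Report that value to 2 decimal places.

breed at age 1: R₀ = 0.68 × (55 + 0.29 × 244) = 0.68 × 125.7600 = 85.5168
delay to age 2: R₀ = 0.68 × (0.72 × 244) = 0.68 × 175.6800 = 119.4624
Higher: delay to age 2 (119.4624).

119.46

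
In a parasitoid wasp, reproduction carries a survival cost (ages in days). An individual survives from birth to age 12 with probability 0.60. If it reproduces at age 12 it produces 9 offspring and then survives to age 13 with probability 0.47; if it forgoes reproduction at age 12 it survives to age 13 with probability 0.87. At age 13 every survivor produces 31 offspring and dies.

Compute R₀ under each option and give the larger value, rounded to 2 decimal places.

breed at age 12: R₀ = 0.60 × (9 + 0.47 × 31) = 0.60 × 23.5700 = 14.1420
delay to age 13: R₀ = 0.60 × (0.87 × 31) = 0.60 × 26.9700 = 16.1820
Higher: delay to age 13 (16.1820).

16.18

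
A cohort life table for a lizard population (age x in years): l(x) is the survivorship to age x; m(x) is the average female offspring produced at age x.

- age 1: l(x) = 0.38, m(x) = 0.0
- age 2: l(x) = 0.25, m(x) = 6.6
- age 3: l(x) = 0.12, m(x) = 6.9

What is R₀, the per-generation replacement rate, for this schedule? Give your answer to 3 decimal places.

2.478

R₀ = Σ l(x) m(x):
  age 1: 0.38 × 0.0 = 0.0000
  age 2: 0.25 × 6.6 = 1.6500
  age 3: 0.12 × 6.9 = 0.8280
R₀ = 0.0000 + 1.6500 + 0.8280 = 2.4780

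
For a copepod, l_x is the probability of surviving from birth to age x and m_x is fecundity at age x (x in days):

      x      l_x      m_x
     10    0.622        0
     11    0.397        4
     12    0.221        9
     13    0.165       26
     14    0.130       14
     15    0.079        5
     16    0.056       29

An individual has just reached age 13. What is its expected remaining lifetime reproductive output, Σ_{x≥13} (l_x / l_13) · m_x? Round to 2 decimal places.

49.27

l_13 = 0.165. Conditional survival from age 13 to x is l_x / l_13.
  x=13: (0.165/0.165) × 26 = 26.0000
  x=14: (0.130/0.165) × 14 = 11.0303
  x=15: (0.079/0.165) × 5 = 2.3939
  x=16: (0.056/0.165) × 29 = 9.8424
Sum = 26.0000 + 11.0303 + 2.3939 + 9.8424 = 49.2667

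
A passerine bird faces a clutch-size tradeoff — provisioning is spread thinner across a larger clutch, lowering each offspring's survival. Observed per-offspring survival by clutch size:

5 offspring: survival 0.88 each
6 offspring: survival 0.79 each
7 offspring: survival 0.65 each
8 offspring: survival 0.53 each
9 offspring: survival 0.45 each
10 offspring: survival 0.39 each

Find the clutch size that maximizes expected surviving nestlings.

Expected surviving nestlings = c × s(c):
  c=5: 5 × 0.88 = 4.400
  c=6: 6 × 0.79 = 4.740
  c=7: 7 × 0.65 = 4.550
  c=8: 8 × 0.53 = 4.240
  c=9: 9 × 0.45 = 4.050
  c=10: 10 × 0.39 = 3.900
Maximum at c = 6 (4.740 surviving nestlings).

6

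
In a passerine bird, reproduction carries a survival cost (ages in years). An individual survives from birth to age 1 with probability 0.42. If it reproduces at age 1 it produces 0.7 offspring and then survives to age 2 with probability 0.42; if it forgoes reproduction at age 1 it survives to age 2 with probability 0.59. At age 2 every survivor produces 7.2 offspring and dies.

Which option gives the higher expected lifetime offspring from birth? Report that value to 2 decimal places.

1.78

breed at age 1: R₀ = 0.42 × (0.7 + 0.42 × 7.2) = 0.42 × 3.7240 = 1.5641
delay to age 2: R₀ = 0.42 × (0.59 × 7.2) = 0.42 × 4.2480 = 1.7842
Higher: delay to age 2 (1.7842).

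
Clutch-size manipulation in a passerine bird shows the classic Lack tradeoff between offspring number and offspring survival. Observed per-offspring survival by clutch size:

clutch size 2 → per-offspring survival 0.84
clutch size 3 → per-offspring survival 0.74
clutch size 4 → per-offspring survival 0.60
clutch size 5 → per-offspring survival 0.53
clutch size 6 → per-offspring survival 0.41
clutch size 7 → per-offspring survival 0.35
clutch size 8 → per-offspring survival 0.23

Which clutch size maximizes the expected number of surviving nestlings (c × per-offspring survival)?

5

Expected surviving nestlings = c × s(c):
  c=2: 2 × 0.84 = 1.680
  c=3: 3 × 0.74 = 2.220
  c=4: 4 × 0.60 = 2.400
  c=5: 5 × 0.53 = 2.650
  c=6: 6 × 0.41 = 2.460
  c=7: 7 × 0.35 = 2.450
  c=8: 8 × 0.23 = 1.840
Maximum at c = 5 (2.650 surviving nestlings).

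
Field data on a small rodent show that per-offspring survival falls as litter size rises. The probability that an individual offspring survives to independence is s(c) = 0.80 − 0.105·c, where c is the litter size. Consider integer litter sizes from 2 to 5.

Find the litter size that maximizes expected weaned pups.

4

Expected weaned pups = c × s(c):
  c=2: 2 × 0.590 = 1.180
  c=3: 3 × 0.485 = 1.455
  c=4: 4 × 0.380 = 1.520
  c=5: 5 × 0.275 = 1.375
Maximum at c = 4 (1.520 weaned pups).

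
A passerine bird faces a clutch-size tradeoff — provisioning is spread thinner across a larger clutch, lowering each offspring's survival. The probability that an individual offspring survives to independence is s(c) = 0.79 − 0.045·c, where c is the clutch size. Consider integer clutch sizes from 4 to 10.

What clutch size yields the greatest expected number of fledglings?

Expected fledglings = c × s(c):
  c=4: 4 × 0.610 = 2.440
  c=5: 5 × 0.565 = 2.825
  c=6: 6 × 0.520 = 3.120
  c=7: 7 × 0.475 = 3.325
  c=8: 8 × 0.430 = 3.440
  c=9: 9 × 0.385 = 3.465
  c=10: 10 × 0.340 = 3.400
Maximum at c = 9 (3.465 fledglings).

9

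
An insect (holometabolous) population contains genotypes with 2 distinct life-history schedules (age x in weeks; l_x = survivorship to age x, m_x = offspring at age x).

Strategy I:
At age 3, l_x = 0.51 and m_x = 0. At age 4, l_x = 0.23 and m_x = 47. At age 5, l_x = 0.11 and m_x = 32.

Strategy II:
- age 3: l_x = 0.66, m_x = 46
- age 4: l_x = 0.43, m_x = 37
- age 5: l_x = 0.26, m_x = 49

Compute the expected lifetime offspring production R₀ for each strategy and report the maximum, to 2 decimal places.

59.01

Strategy I: R₀ = 0.51×0 + 0.23×47 + 0.11×32 = 14.3300
Strategy II: R₀ = 0.66×46 + 0.43×37 + 0.26×49 = 59.0100
Highest R₀: strategy II with 59.0100.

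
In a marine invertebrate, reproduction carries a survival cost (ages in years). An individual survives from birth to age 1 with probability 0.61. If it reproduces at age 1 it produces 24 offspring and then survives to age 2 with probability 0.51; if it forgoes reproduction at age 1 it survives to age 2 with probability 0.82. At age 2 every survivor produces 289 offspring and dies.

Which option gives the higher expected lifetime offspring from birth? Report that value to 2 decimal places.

144.56

breed at age 1: R₀ = 0.61 × (24 + 0.51 × 289) = 0.61 × 171.3900 = 104.5479
delay to age 2: R₀ = 0.61 × (0.82 × 289) = 0.61 × 236.9800 = 144.5578
Higher: delay to age 2 (144.5578).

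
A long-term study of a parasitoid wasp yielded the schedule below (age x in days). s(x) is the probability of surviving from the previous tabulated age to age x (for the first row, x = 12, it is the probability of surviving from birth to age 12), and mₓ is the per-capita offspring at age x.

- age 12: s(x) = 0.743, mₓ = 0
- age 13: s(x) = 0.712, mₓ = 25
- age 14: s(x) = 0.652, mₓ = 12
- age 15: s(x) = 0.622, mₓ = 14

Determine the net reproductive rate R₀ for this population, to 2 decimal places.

20.37

Survivorship from birth: l_x = s_12·s_13·…·s_x.
  l_12 = 0.74300
  l_13 = 0.52902
  l_14 = 0.34492
  l_15 = 0.21454
R₀ = Σ l_x mₓ:
  age 12: 0.74300 × 0 = 0.0000
  age 13: 0.52902 × 25 = 13.2255
  age 14: 0.34492 × 12 = 4.1390
  age 15: 0.21454 × 14 = 3.0036
R₀ = 0.0000 + 13.2255 + 4.1390 + 3.0036 = 20.3681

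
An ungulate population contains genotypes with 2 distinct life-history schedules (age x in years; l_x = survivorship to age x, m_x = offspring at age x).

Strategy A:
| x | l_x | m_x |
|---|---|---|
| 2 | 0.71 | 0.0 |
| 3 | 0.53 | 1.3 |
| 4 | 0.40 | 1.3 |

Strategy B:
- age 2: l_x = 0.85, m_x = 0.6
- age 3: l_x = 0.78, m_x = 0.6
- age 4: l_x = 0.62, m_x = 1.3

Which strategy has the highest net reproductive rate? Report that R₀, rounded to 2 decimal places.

Strategy A: R₀ = 0.71×0.0 + 0.53×1.3 + 0.40×1.3 = 1.2090
Strategy B: R₀ = 0.85×0.6 + 0.78×0.6 + 0.62×1.3 = 1.7840
Highest R₀: strategy B with 1.7840.

1.78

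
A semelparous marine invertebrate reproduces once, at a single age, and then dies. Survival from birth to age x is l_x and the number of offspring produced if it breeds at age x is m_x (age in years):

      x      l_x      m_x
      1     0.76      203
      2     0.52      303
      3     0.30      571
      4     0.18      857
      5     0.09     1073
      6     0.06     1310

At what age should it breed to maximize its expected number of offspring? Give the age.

Expected offspring if breeding at age x = l_x × m_x:
  age 1: 0.76 × 203 = 154.280
  age 2: 0.52 × 303 = 157.560
  age 3: 0.30 × 571 = 171.300
  age 4: 0.18 × 857 = 154.260
  age 5: 0.09 × 1073 = 96.570
  age 6: 0.06 × 1310 = 78.600
Maximum at age 3 (171.300).

3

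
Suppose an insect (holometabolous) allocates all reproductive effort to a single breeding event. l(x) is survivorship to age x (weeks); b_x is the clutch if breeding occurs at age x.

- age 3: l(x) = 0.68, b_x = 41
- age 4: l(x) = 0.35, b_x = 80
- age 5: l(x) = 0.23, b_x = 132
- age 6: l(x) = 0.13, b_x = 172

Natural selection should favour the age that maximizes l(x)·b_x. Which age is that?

5

Expected offspring if breeding at age x = l(x) × b_x:
  age 3: 0.68 × 41 = 27.880
  age 4: 0.35 × 80 = 28.000
  age 5: 0.23 × 132 = 30.360
  age 6: 0.13 × 172 = 22.360
Maximum at age 5 (30.360).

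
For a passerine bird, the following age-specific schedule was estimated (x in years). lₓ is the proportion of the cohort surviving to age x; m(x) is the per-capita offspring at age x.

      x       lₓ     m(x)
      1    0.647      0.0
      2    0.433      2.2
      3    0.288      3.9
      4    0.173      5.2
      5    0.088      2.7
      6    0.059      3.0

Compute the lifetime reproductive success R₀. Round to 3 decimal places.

3.390

R₀ = Σ lₓ m(x):
  age 1: 0.647 × 0.0 = 0.0000
  age 2: 0.433 × 2.2 = 0.9526
  age 3: 0.288 × 3.9 = 1.1232
  age 4: 0.173 × 5.2 = 0.8996
  age 5: 0.088 × 2.7 = 0.2376
  age 6: 0.059 × 3.0 = 0.1770
R₀ = 0.0000 + 0.9526 + 1.1232 + 0.8996 + 0.2376 + 0.1770 = 3.3900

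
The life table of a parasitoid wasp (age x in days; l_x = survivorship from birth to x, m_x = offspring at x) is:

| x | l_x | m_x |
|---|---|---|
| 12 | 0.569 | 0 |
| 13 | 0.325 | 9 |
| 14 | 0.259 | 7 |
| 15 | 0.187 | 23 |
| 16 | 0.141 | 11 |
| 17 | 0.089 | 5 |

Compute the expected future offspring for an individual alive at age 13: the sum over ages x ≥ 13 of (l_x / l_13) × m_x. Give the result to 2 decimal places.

33.95

l_13 = 0.325. Conditional survival from age 13 to x is l_x / l_13.
  x=13: (0.325/0.325) × 9 = 9.0000
  x=14: (0.259/0.325) × 7 = 5.5785
  x=15: (0.187/0.325) × 23 = 13.2338
  x=16: (0.141/0.325) × 11 = 4.7723
  x=17: (0.089/0.325) × 5 = 1.3692
Sum = 9.0000 + 5.5785 + 13.2338 + 4.7723 + 1.3692 = 33.9538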